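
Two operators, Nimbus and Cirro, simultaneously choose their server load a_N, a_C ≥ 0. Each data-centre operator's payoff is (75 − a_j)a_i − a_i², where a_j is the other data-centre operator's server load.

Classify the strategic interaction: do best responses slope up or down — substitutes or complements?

strategic substitutes

Nimbus's payoff is (75 − a_C)a_N − a_N².
∂π/∂a_N = 75 − a_C − 2a_N = 0, so a_N = 37.5 − 0.5a_C.
The best-response slope da_N/da_C = −0.5 < 0: the reaction function is downward-sloping, so the choices are strategic substitutes.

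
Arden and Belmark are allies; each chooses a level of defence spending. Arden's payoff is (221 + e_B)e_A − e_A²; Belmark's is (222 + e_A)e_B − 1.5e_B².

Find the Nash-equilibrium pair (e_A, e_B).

Expanding Arden's payoff: 221e_A + e_Be_A − e_A².
∂π/∂e_A = 221 + e_B − 2e_A = 0, so e_A = 110.5 + 0.5e_B.
Likewise for Belmark: e_B = 74 + (1/3)e_A.
Plugging e_B into Arden's best response: e_A = 110.5 + 0.5(74 + (1/3)e_A) ⇒ (5/6)e_A = 147.5, so e_A = 177.
Then e_B = 74 + (1/3)·177 = 133.

177, 133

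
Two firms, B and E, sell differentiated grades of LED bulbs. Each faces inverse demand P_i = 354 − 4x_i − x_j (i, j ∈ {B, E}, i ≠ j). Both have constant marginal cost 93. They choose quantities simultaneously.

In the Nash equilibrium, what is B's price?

Firm B's profit: π = x_B(354 − 4x_B − x_E) − 93x_B.
∂π/∂x_B = 261 − 8x_B − x_E = 0 ⇒ x_B = 32.625 − 0.125x_E.
Setting x_B = x_E in the reaction function: x_B = 32.625 − 0.125x_B, so x_B = 32.625 / 1.125 = 29.
P_B = 354 − 4·29 − 29 = 209.

209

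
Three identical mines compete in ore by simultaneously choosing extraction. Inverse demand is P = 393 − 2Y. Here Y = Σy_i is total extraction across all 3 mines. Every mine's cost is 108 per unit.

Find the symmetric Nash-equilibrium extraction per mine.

A representative mine's profit is π_i = y_i(393 − 2Y) − 108y_i, with Y = y_i + Σ_{j≠i} y_j.
First-order condition: 285 − 4y_i − 2Σ_{j≠i} y_j = 0.
Imposing symmetry (y_j = y for all j) turns Σ_{j≠i} y_j into 2y, so 285 = 8y and y = 35.625.

35.625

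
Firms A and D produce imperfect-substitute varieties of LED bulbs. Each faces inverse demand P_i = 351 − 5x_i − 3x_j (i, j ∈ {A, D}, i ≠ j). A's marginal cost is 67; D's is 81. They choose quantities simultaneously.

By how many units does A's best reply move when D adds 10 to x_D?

-3

Firm A's profit: π = x_A(351 − 5x_A − 3x_D) − 67x_A.
∂π/∂x_A = 284 − 10x_A − 3x_D = 0 ⇒ x_A = 28.4 − 0.3x_D.
The reaction-function slope is −0.3, so a 10-unit rise in x_D moves x_A by −0.3 × 10 = −3. A's best response falls — the actions are strategic substitutes.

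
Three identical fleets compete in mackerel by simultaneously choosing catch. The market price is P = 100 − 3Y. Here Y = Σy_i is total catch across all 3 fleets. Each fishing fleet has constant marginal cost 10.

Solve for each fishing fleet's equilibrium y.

A representative fishing fleet's profit is π_i = y_i(100 − 3Y) − 10y_i, with Y = y_i + Σ_{j≠i} y_j.
First-order condition: 90 − 6y_i − 3Σ_{j≠i} y_j = 0.
In a symmetric equilibrium every fishing fleet chooses the same y, so Σ_{j≠i} y_j = 2y. The condition becomes 90 − 12y = 0, giving y = 90/12 = 7.5.

7.5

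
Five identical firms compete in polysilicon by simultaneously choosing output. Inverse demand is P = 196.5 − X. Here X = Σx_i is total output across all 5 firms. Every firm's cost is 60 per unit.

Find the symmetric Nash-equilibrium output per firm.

A representative firm's profit is π_i = x_i(196.5 − X) − 60x_i, with X = x_i + Σ_{j≠i} x_j.
First-order condition: 136.5 − 2x_i − Σ_{j≠i} x_j = 0.
In a symmetric equilibrium every firm chooses the same x, so Σ_{j≠i} x_j = 4x. The condition becomes 136.5 − 6x = 0, giving x = 136.5/6 = 22.75.

22.75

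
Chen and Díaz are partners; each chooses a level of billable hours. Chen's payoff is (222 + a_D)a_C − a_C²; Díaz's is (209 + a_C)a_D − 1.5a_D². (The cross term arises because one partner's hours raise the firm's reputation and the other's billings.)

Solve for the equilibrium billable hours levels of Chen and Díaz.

Expanding Chen's payoff: 222a_C + a_Da_C − a_C².
∂π/∂a_C = 222 + a_D − 2a_C = 0, so a_C = 111 + 0.5a_D.
Likewise for Díaz: a_D = 209/3 + (1/3)a_C.
Substituting the second reaction function into the first: a_C = 111 + 0.5(209/3 + (1/3)a_C), which gives (5/6)a_C = 875/6 ⇒ a_C = 175.
Then a_D = 209/3 + (1/3)·175 = 128.

175, 128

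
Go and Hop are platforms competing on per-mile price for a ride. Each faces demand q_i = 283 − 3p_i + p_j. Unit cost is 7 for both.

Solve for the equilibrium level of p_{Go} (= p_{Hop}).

Go's profit: π = (p_{Go} − 7)(283 − 3p_{Go} + p_{Hop}).
∂π/∂p_{Go} = 304 − 6p_{Go} + p_{Hop} = 0 ⇒ p_{Go} = 152/3 + (1/6)p_{Hop}.
The game is symmetric, so in equilibrium p_{Hop} = p_{Go}: the reaction function gives (5/6)p_{Go} = 152/3, hence p_{Go} = 60.8.

60.8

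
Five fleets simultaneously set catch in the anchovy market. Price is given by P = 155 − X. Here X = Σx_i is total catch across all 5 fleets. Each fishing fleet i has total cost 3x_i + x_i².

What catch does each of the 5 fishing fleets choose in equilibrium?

A representative fishing fleet's profit is π_i = x_i(155 − X) − 3x_i − x_i², with X = x_i + Σ_{j≠i} x_j.
First-order condition: 152 − 4x_i − Σ_{j≠i} x_j = 0.
With identical fishing fleets, set every x_j = x: then 152 − 4x − 4x = 0, i.e. x = 152/8 = 19.

19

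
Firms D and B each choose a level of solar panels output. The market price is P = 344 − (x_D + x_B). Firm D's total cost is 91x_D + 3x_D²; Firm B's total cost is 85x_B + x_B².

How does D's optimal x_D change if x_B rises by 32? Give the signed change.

-4

Firm D's profit: π = x_D(344 − (x_D + x_B)) − 91x_D − 3x_D².
∂π/∂x_D = 253 − 8x_D − x_B = 0, so x_D = 31.625 − 0.125x_B.
The reaction-function slope is −0.125, so a 32-unit rise in x_B moves x_D by −0.125 × 32 = −4. D's best response falls — the actions are strategic substitutes.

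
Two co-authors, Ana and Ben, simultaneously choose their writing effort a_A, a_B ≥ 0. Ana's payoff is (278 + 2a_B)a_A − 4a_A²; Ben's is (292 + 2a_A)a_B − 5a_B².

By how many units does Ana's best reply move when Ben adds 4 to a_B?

1

Expanding Ana's payoff: 278a_A + 2a_Ba_A − 4a_A².
∂π/∂a_A = 278 + 2a_B − 8a_A = 0, so a_A = 34.75 + 0.25a_B.
The reaction-function slope is 0.25, so a 4-unit rise in a_B moves a_A by 0.25 × 4 = 1. Ana's best response rises — the actions are strategic complements.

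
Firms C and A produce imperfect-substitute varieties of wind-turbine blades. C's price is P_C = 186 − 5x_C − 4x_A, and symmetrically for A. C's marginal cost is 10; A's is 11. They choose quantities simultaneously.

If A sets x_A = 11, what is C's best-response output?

Firm C's profit: π = x_C(186 − 5x_C − 4x_A) − 10x_C.
∂π/∂x_C = 176 − 10x_C − 4x_A = 0 ⇒ x_C = 17.6 − 0.4x_A.
At x_A = 11: x_C = 17.6 − 0.4·11 = 13.2.

13.2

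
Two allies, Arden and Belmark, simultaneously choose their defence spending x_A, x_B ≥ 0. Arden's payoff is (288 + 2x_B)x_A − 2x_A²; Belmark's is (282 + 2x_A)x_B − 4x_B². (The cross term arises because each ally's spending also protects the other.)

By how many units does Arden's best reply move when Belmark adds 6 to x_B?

3

Expanding Arden's payoff: 288x_A + 2x_Bx_A − 2x_A².
∂π/∂x_A = 288 + 2x_B − 4x_A = 0, so x_A = 72 + 0.5x_B.
The reaction-function slope is 0.5, so a 6-unit rise in x_B moves x_A by 0.5 × 6 = 3. Arden's best response rises — the actions are strategic complements.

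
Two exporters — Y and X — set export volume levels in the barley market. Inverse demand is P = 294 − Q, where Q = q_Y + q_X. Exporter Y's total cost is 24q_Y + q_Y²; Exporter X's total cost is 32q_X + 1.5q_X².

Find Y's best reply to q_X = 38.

58

Exporter Y's profit: π = q_Y(294 − (q_Y + q_X)) − 24q_Y − q_Y².
∂π/∂q_Y = 270 − 4q_Y − q_X = 0, so q_Y = 67.5 − 0.25q_X.
At q_X = 38: q_Y = 67.5 − 0.25·38 = 58.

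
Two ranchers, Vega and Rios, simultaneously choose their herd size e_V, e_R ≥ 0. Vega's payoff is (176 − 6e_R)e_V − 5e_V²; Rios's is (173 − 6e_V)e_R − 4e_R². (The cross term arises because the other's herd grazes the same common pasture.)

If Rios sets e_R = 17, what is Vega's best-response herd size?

7.4

Expanding Vega's payoff: 176e_V − 6e_Re_V − 5e_V².
∂π/∂e_V = 176 − 6e_R − 10e_V = 0, so e_V = 17.6 − 0.6e_R.
At e_R = 17: e_V = 17.6 − 0.6·17 = 7.4.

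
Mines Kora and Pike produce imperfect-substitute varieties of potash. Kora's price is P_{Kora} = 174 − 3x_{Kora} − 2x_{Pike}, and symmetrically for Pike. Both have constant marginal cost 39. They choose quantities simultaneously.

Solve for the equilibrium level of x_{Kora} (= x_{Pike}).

Mine Kora's profit: π = x_{Kora}(174 − 3x_{Kora} − 2x_{Pike}) − 39x_{Kora}.
∂π/∂x_{Kora} = 135 − 6x_{Kora} − 2x_{Pike} = 0 ⇒ x_{Kora} = 22.5 − (1/3)x_{Pike}.
The game is symmetric, so in equilibrium x_{Pike} = x_{Kora}: the reaction function gives (4/3)x_{Kora} = 22.5, hence x_{Kora} = 16.875.

16.875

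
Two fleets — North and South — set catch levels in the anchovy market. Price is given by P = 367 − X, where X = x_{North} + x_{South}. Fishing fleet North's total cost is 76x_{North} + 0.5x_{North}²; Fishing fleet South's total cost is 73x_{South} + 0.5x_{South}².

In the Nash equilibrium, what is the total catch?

146.25

Fishing fleet North's profit: π = x_{North}(367 − (x_{North} + x_{South})) − 76x_{North} − 0.5x_{North}².
∂π/∂x_{North} = 291 − 3x_{North} − x_{South} = 0, so x_{North} = 97 − (1/3)x_{South}.
By the same steps for South: x_{South} = 98 − (1/3)x_{North}.
Plugging x_{South} into North's best response: x_{North} = 97 − (1/3)(98 − (1/3)x_{North}) ⇒ (8/9)x_{North} = 193/3, so x_{North} = 72.375.
Then x_{South} = 98 − (1/3)·72.375 = 73.875.
Total catch: 72.375 + 73.875 = 146.25.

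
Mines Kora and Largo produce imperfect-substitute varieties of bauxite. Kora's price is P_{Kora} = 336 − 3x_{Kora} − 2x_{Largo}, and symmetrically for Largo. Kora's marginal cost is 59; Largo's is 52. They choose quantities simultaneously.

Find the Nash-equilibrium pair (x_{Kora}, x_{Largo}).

34.1875, 35.9375

Mine Kora's profit: π = x_{Kora}(336 − 3x_{Kora} − 2x_{Largo}) − 59x_{Kora}.
∂π/∂x_{Kora} = 277 − 6x_{Kora} − 2x_{Largo} = 0 ⇒ x_{Kora} = 277/6 − (1/3)x_{Largo}.
Similarly x_{Largo} = 142/3 − (1/3)x_{Kora}.
Plugging x_{Largo} into Kora's best response: x_{Kora} = 277/6 − (1/3)(142/3 − (1/3)x_{Kora}) ⇒ (8/9)x_{Kora} = 547/18, so x_{Kora} = 34.1875.
Then x_{Largo} = 142/3 − (1/3)·34.1875 = 35.9375.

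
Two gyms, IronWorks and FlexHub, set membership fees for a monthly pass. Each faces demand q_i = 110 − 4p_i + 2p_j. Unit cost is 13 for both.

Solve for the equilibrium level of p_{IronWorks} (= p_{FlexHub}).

IronWorks's profit: π = (p_{IronWorks} − 13)(110 − 4p_{IronWorks} + 2p_{FlexHub}).
∂π/∂p_{IronWorks} = 162 − 8p_{IronWorks} + 2p_{FlexHub} = 0 ⇒ p_{IronWorks} = 20.25 + 0.25p_{FlexHub}.
The game is symmetric, so in equilibrium p_{FlexHub} = p_{IronWorks}: the reaction function gives 0.75p_{IronWorks} = 20.25, hence p_{IronWorks} = 27.

27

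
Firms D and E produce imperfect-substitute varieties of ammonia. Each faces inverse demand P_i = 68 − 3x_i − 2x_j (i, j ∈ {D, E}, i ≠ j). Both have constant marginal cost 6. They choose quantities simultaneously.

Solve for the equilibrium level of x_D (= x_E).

Firm D's profit: π = x_D(68 − 3x_D − 2x_E) − 6x_D.
∂π/∂x_D = 62 − 6x_D − 2x_E = 0 ⇒ x_D = 31/3 − (1/3)x_E.
The game is symmetric, so in equilibrium x_E = x_D: the reaction function gives (4/3)x_D = 31/3, hence x_D = 7.75.

7.75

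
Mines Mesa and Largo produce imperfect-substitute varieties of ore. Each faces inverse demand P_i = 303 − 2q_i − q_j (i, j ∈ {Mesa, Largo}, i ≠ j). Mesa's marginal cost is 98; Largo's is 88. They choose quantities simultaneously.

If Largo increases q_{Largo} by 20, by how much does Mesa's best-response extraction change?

-5

Mine Mesa's profit: π = q_{Mesa}(303 − 2q_{Mesa} − q_{Largo}) − 98q_{Mesa}.
∂π/∂q_{Mesa} = 205 − 4q_{Mesa} − q_{Largo} = 0 ⇒ q_{Mesa} = 51.25 − 0.25q_{Largo}.
The reaction-function slope is −0.25, so a 20-unit rise in q_{Largo} moves q_{Mesa} by −0.25 × 20 = −5. Mesa's best response falls — the actions are strategic substitutes.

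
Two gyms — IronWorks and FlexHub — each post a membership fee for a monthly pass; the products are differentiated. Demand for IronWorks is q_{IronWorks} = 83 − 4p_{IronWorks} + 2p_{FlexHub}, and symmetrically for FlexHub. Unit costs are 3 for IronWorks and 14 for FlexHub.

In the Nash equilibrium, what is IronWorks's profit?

IronWorks's profit: π = (p_{IronWorks} − 3)(83 − 4p_{IronWorks} + 2p_{FlexHub}).
∂π/∂p_{IronWorks} = 95 − 8p_{IronWorks} + 2p_{FlexHub} = 0 ⇒ p_{IronWorks} = 11.875 + 0.25p_{FlexHub}.
Similarly p_{FlexHub} = 17.375 + 0.25p_{IronWorks}.
Solving the two reaction functions simultaneously: (1 − (0.25)(0.25))p_{IronWorks} = 11.875 + 0.25·17.375, so 0.9375p_{IronWorks} = 519/32 and p_{IronWorks} = 17.3.
Then p_{FlexHub} = 17.375 + 0.25·17.3 = 21.7.
q_{IronWorks} = 83 − 4·17.3 + 2·21.7 = 57.2.
Profit = (17.3 − 3)·57.2 = 817.96.

817.96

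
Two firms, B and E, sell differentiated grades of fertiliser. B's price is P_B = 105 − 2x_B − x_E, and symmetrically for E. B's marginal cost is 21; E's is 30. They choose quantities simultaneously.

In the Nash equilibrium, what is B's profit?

605.52

Firm B's profit: π = x_B(105 − 2x_B − x_E) − 21x_B.
∂π/∂x_B = 84 − 4x_B − x_E = 0 ⇒ x_B = 21 − 0.25x_E.
Similarly x_E = 18.75 − 0.25x_B.
Substituting the second reaction function into the first: x_B = 21 − 0.25(18.75 − 0.25x_B), which gives 0.9375x_B = 16.3125 ⇒ x_B = 17.4.
Then x_E = 18.75 − 0.25·17.4 = 14.4.
P_B = 105 − 2·17.4 − 14.4 = 55.8.
Profit = (55.8 − 21)·17.4 = 605.52.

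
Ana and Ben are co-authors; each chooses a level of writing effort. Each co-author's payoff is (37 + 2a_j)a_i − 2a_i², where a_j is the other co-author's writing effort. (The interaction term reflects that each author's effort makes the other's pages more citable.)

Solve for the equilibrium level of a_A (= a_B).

18.5

Ana's payoff is (37 + 2a_B)a_A − 2a_A².
∂π/∂a_A = 37 + 2a_B − 4a_A = 0, so a_A = 9.25 + 0.5a_B.
Setting a_A = a_B in the reaction function: a_A = 9.25 + 0.5a_A, so a_A = 9.25 / 0.5 = 18.5.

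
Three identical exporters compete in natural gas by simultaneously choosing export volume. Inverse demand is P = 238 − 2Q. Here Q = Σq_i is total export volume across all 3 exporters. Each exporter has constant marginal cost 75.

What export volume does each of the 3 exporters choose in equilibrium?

A representative exporter's profit is π_i = q_i(238 − 2Q) − 75q_i, with Q = q_i + Σ_{j≠i} q_j.
First-order condition: 163 − 4q_i − 2Σ_{j≠i} q_j = 0.
With identical exporters, set every q_j = q: then 163 − 4q − 4q = 0, i.e. q = 163/8 = 20.375.

20.375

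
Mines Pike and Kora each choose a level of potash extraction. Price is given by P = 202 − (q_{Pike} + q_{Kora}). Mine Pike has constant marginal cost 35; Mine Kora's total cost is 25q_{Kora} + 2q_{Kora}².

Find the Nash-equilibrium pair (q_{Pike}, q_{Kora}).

75, 17

Mine Pike's profit: π = q_{Pike}(202 − (q_{Pike} + q_{Kora})) − 35q_{Pike}.
∂π/∂q_{Pike} = 167 − 2q_{Pike} − q_{Kora} = 0, so q_{Pike} = 83.5 − 0.5q_{Kora}.
For Kora: ∂π/∂q_{Kora} = 177 − 6q_{Kora} − q_{Pike} = 0 ⇒ q_{Kora} = 29.5 − (1/6)q_{Pike}.
Solving the two reaction functions simultaneously: (1 − (−0.5)(−1/6))q_{Pike} = 83.5 − 0.5·29.5, so (11/12)q_{Pike} = 68.75 and q_{Pike} = 75.
Then q_{Kora} = 29.5 − (1/6)·75 = 17.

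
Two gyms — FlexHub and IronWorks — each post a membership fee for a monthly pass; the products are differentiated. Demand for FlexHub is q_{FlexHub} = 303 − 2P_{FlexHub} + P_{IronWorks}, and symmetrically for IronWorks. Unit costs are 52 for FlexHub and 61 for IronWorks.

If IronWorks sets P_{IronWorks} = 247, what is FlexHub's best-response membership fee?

163.5

FlexHub's profit: π = (P_{FlexHub} − 52)(303 − 2P_{FlexHub} + P_{IronWorks}).
∂π/∂P_{FlexHub} = 407 − 4P_{FlexHub} + P_{IronWorks} = 0 ⇒ P_{FlexHub} = 101.75 + 0.25P_{IronWorks}.
At P_{IronWorks} = 247: P_{FlexHub} = 101.75 + 0.25·247 = 163.5.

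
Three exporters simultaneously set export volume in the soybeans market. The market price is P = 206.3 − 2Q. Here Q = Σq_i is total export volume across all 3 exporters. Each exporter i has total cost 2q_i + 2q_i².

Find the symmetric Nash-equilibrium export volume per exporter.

A representative exporter's profit is π_i = q_i(206.3 − 2Q) − 2q_i − 2q_i², with Q = q_i + Σ_{j≠i} q_j.
First-order condition: 204.3 − 8q_i − 2Σ_{j≠i} q_j = 0.
In a symmetric equilibrium every exporter chooses the same q, so Σ_{j≠i} q_j = 2q. The condition becomes 204.3 − 12q = 0, giving q = 204.3/12 = 17.025.

17.025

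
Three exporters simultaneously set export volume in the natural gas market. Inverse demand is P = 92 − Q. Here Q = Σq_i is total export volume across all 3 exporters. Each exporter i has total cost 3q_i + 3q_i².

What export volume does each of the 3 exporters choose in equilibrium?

A representative exporter's profit is π_i = q_i(92 − Q) − 3q_i − 3q_i², with Q = q_i + Σ_{j≠i} q_j.
First-order condition: 89 − 8q_i − Σ_{j≠i} q_j = 0.
With identical exporters, set every q_j = q: then 89 − 8q − 2q = 0, i.e. q = 89/10 = 8.9.

8.9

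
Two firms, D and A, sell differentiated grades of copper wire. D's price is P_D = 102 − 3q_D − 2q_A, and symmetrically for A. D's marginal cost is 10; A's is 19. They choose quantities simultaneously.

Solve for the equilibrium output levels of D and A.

Firm D's profit: π = q_D(102 − 3q_D − 2q_A) − 10q_D.
∂π/∂q_D = 92 − 6q_D − 2q_A = 0 ⇒ q_D = 46/3 − (1/3)q_A.
Similarly q_A = 83/6 − (1/3)q_D.
Solving the two reaction functions simultaneously: (1 − (−1/3)(−1/3))q_D = 46/3 − (1/3)·(83/6), so (8/9)q_D = 193/18 and q_D = 12.0625.
Then q_A = 83/6 − (1/3)·12.0625 = 9.8125.

12.0625, 9.8125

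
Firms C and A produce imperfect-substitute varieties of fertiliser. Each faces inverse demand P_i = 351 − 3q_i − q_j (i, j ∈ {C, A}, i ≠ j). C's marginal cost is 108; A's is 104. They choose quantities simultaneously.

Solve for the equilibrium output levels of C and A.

34.6, 35.4

Firm C's profit: π = q_C(351 − 3q_C − q_A) − 108q_C.
∂π/∂q_C = 243 − 6q_C − q_A = 0 ⇒ q_C = 40.5 − (1/6)q_A.
Similarly q_A = 247/6 − (1/6)q_C.
Plugging q_A into C's best response: q_C = 40.5 − (1/6)(247/6 − (1/6)q_C) ⇒ (35/36)q_C = 1211/36, so q_C = 34.6.
Then q_A = 247/6 − (1/6)·34.6 = 35.4.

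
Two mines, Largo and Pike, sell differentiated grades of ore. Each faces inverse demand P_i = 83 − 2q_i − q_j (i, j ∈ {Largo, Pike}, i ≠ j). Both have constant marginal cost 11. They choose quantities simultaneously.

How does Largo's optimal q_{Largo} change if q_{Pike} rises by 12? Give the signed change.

Mine Largo's profit: π = q_{Largo}(83 − 2q_{Largo} − q_{Pike}) − 11q_{Largo}.
∂π/∂q_{Largo} = 72 − 4q_{Largo} − q_{Pike} = 0 ⇒ q_{Largo} = 18 − 0.25q_{Pike}.
The reaction-function slope is −0.25, so a 12-unit rise in q_{Pike} moves q_{Largo} by −0.25 × 12 = −3. Largo's best response falls — the actions are strategic substitutes.

-3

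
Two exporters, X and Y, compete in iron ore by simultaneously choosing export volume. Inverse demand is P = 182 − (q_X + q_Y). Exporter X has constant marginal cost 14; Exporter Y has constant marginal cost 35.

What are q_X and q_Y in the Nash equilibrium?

Exporter X's profit: π = q_X(182 − (q_X + q_Y)) − 14q_X.
∂π/∂q_X = 168 − 2q_X − q_Y = 0, so q_X = 84 − 0.5q_Y.
By the same steps for Y: q_Y = 73.5 − 0.5q_X.
Solving the two reaction functions simultaneously: (1 − (−0.5)(−0.5))q_X = 84 − 0.5·73.5, so 0.75q_X = 47.25 and q_X = 63.
Then q_Y = 73.5 − 0.5·63 = 42.

63, 42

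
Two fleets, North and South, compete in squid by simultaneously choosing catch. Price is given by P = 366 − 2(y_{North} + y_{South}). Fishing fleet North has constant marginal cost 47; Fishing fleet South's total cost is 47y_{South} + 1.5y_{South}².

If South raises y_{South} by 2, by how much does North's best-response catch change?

Fishing fleet North's profit: π = y_{North}(366 − 2(y_{North} + y_{South})) − 47y_{North}.
∂π/∂y_{North} = 319 − 4y_{North} − 2y_{South} = 0, so y_{North} = 79.75 − 0.5y_{South}.
The reaction-function slope is −0.5, so a 2-unit rise in y_{South} moves y_{North} by −0.5 × 2 = −1. North's best response falls — the actions are strategic substitutes.

-1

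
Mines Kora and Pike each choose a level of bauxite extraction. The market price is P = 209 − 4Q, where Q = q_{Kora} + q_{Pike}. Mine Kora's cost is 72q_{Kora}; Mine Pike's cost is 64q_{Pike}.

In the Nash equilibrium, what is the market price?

115

Mine Kora's profit: π = q_{Kora}(209 − 4(q_{Kora} + q_{Pike})) − 72q_{Kora}.
∂π/∂q_{Kora} = 137 − 8q_{Kora} − 4q_{Pike} = 0, so q_{Kora} = 17.125 − 0.5q_{Pike}.
By the same steps for Pike: q_{Pike} = 18.125 − 0.5q_{Kora}.
Solving the two reaction functions simultaneously: (1 − (−0.5)(−0.5))q_{Kora} = 17.125 − 0.5·18.125, so 0.75q_{Kora} = 8.0625 and q_{Kora} = 10.75.
Then q_{Pike} = 18.125 − 0.5·10.75 = 12.75.
Equilibrium price: P = 209 − 4·23.5 = 115.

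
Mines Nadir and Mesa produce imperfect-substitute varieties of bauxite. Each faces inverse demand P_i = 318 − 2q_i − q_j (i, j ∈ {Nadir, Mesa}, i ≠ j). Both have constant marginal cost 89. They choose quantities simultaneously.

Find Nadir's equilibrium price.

Mine Nadir's profit: π = q_{Nadir}(318 − 2q_{Nadir} − q_{Mesa}) − 89q_{Nadir}.
∂π/∂q_{Nadir} = 229 − 4q_{Nadir} − q_{Mesa} = 0 ⇒ q_{Nadir} = 57.25 − 0.25q_{Mesa}.
The game is symmetric, so in equilibrium q_{Mesa} = q_{Nadir}: the reaction function gives 1.25q_{Nadir} = 57.25, hence q_{Nadir} = 45.8.
P_{Nadir} = 318 − 2·45.8 − 45.8 = 180.6.

180.6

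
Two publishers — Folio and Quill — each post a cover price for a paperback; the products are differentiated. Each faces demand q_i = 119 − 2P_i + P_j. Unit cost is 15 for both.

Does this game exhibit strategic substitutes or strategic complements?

strategic complements

Folio's profit: π = (P_{Folio} − 15)(119 − 2P_{Folio} + P_{Quill}).
∂π/∂P_{Folio} = 149 − 4P_{Folio} + P_{Quill} = 0 ⇒ P_{Folio} = 37.25 + 0.25P_{Quill}.
The best-response slope dP_{Folio}/dP_{Quill} = 0.25 > 0: the reaction function is upward-sloping, so the choices are strategic complements.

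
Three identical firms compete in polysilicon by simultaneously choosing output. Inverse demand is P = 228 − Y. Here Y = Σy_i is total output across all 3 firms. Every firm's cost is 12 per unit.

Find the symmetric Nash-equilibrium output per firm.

54

A representative firm's profit is π_i = y_i(228 − Y) − 12y_i, with Y = y_i + Σ_{j≠i} y_j.
First-order condition: 216 − 2y_i − Σ_{j≠i} y_j = 0.
In a symmetric equilibrium every firm chooses the same y, so Σ_{j≠i} y_j = 2y. The condition becomes 216 − 4y = 0, giving y = 216/4 = 54.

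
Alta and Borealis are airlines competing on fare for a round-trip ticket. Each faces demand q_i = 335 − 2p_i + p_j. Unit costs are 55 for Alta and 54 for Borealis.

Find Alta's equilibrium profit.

Alta's profit: π = (p_{Alta} − 55)(335 − 2p_{Alta} + p_{Borealis}).
∂π/∂p_{Alta} = 445 − 4p_{Alta} + p_{Borealis} = 0 ⇒ p_{Alta} = 111.25 + 0.25p_{Borealis}.
Similarly p_{Borealis} = 110.75 + 0.25p_{Alta}.
Substituting the second reaction function into the first: p_{Alta} = 111.25 + 0.25(110.75 + 0.25p_{Alta}), which gives 0.9375p_{Alta} = 138.9375 ⇒ p_{Alta} = 148.2.
Then p_{Borealis} = 110.75 + 0.25·148.2 = 147.8.
q_{Alta} = 335 − 2·148.2 + 147.8 = 186.4.
Profit = (148.2 − 55)·186.4 = 17372.48.

17372.48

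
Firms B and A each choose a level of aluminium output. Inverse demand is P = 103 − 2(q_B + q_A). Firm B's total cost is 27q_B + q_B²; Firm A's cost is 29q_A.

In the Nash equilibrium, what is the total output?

22.4

Firm B's profit: π = q_B(103 − 2(q_B + q_A)) − 27q_B − q_B².
∂π/∂q_B = 76 − 6q_B − 2q_A = 0, so q_B = 38/3 − (1/3)q_A.
For A: ∂π/∂q_A = 74 − 4q_A − 2q_B = 0 ⇒ q_A = 18.5 − 0.5q_B.
Substituting the second reaction function into the first: q_B = 38/3 − (1/3)(18.5 − 0.5q_B), which gives (5/6)q_B = 6.5 ⇒ q_B = 7.8.
Then q_A = 18.5 − 0.5·7.8 = 14.6.
Total output: 7.8 + 14.6 = 22.4.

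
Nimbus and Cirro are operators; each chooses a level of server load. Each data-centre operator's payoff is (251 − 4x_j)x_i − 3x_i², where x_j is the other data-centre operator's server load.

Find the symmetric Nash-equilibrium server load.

25.1

Nimbus's payoff is (251 − 4x_C)x_N − 3x_N².
∂π/∂x_N = 251 − 4x_C − 6x_N = 0, so x_N = 251/6 − (2/3)x_C.
By symmetry x_C = x_N; substituting into the reaction function, (5/3)x_N = 251/6 and x_N = 25.1.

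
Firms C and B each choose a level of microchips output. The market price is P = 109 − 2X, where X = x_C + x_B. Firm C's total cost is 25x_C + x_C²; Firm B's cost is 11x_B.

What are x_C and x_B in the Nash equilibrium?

7, 21

Firm C's profit: π = x_C(109 − 2(x_C + x_B)) − 25x_C − x_C².
∂π/∂x_C = 84 − 6x_C − 2x_B = 0, so x_C = 14 − (1/3)x_B.
For B: ∂π/∂x_B = 98 − 4x_B − 2x_C = 0 ⇒ x_B = 24.5 − 0.5x_C.
Substituting the second reaction function into the first: x_C = 14 − (1/3)(24.5 − 0.5x_C), which gives (5/6)x_C = 35/6 ⇒ x_C = 7.
Then x_B = 24.5 − 0.5·7 = 21.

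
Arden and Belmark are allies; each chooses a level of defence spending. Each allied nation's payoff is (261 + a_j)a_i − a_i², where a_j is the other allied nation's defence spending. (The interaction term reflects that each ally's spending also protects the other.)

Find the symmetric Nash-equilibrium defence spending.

Arden's payoff is (261 + a_B)a_A − a_A².
∂π/∂a_A = 261 + a_B − 2a_A = 0, so a_A = 130.5 + 0.5a_B.
By symmetry a_B = a_A; substituting into the reaction function, 0.5a_A = 130.5 and a_A = 261.

261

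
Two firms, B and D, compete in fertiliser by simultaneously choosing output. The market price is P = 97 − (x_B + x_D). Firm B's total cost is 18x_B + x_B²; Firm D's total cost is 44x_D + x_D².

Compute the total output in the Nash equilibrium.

26.4

Firm B's profit: π = x_B(97 − (x_B + x_D)) − 18x_B − x_B².
∂π/∂x_B = 79 − 4x_B − x_D = 0, so x_B = 19.75 − 0.25x_D.
By the same steps for D: x_D = 13.25 − 0.25x_B.
Plugging x_D into B's best response: x_B = 19.75 − 0.25(13.25 − 0.25x_B) ⇒ 0.9375x_B = 16.4375, so x_B = 263/15.
Then x_D = 13.25 − 0.25·(263/15) = 133/15.
Total output: 263/15 + 133/15 = 26.4.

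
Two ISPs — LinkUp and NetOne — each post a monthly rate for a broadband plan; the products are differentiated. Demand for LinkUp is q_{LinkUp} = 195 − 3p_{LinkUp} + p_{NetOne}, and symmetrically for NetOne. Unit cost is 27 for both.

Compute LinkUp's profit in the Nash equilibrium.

LinkUp's profit: π = (p_{LinkUp} − 27)(195 − 3p_{LinkUp} + p_{NetOne}).
∂π/∂p_{LinkUp} = 276 − 6p_{LinkUp} + p_{NetOne} = 0 ⇒ p_{LinkUp} = 46 + (1/6)p_{NetOne}.
By symmetry p_{NetOne} = p_{LinkUp}; substituting into the reaction function, (5/6)p_{LinkUp} = 46 and p_{LinkUp} = 55.2.
q_{LinkUp} = 195 − 3·55.2 + 55.2 = 84.6.
Profit = (55.2 − 27)·84.6 = 2385.72.

2385.72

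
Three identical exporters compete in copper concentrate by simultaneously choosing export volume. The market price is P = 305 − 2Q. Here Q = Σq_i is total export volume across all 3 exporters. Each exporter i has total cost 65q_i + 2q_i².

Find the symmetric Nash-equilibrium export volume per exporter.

20

A representative exporter's profit is π_i = q_i(305 − 2Q) − 65q_i − 2q_i², with Q = q_i + Σ_{j≠i} q_j.
First-order condition: 240 − 8q_i − 2Σ_{j≠i} q_j = 0.
Imposing symmetry (q_j = q for all j) turns Σ_{j≠i} q_j into 2q, so 240 = 12q and q = 20.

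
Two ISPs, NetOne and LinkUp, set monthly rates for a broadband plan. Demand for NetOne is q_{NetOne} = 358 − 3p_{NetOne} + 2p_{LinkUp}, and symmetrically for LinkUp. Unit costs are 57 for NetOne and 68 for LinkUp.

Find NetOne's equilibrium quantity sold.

NetOne's profit: π = (p_{NetOne} − 57)(358 − 3p_{NetOne} + 2p_{LinkUp}).
∂π/∂p_{NetOne} = 529 − 6p_{NetOne} + 2p_{LinkUp} = 0 ⇒ p_{NetOne} = 529/6 + (1/3)p_{LinkUp}.
Similarly p_{LinkUp} = 281/3 + (1/3)p_{NetOne}.
Plugging p_{LinkUp} into NetOne's best response: p_{NetOne} = 529/6 + (1/3)(281/3 + (1/3)p_{NetOne}) ⇒ (8/9)p_{NetOne} = 2149/18, so p_{NetOne} = 134.3125.
Then p_{LinkUp} = 281/3 + (1/3)·134.3125 = 138.4375.
q_{NetOne} = 358 − 3·134.3125 + 2·138.4375 = 231.9375.

231.9375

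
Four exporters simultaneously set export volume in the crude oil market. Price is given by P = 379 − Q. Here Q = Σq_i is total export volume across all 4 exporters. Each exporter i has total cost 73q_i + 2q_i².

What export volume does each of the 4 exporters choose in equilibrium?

34

A representative exporter's profit is π_i = q_i(379 − Q) − 73q_i − 2q_i², with Q = q_i + Σ_{j≠i} q_j.
First-order condition: 306 − 6q_i − Σ_{j≠i} q_j = 0.
Imposing symmetry (q_j = q for all j) turns Σ_{j≠i} q_j into 3q, so 306 = 9q and q = 34.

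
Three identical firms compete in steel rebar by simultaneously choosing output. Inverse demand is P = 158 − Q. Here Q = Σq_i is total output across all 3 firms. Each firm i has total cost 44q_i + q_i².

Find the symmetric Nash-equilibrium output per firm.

A representative firm's profit is π_i = q_i(158 − Q) − 44q_i − q_i², with Q = q_i + Σ_{j≠i} q_j.
First-order condition: 114 − 4q_i − Σ_{j≠i} q_j = 0.
In a symmetric equilibrium every firm chooses the same q, so Σ_{j≠i} q_j = 2q. The condition becomes 114 − 6q = 0, giving q = 114/6 = 19.

19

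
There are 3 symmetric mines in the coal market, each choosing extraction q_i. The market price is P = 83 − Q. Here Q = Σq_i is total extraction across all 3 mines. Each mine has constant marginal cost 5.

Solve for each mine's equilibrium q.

19.5

A representative mine's profit is π_i = q_i(83 − Q) − 5q_i, with Q = q_i + Σ_{j≠i} q_j.
First-order condition: 78 − 2q_i − Σ_{j≠i} q_j = 0.
In a symmetric equilibrium every mine chooses the same q, so Σ_{j≠i} q_j = 2q. The condition becomes 78 − 4q = 0, giving q = 78/4 = 19.5.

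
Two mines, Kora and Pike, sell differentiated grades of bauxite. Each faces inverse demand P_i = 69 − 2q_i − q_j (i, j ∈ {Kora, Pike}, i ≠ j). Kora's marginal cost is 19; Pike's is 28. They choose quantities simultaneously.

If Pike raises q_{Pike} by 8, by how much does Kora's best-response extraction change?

Mine Kora's profit: π = q_{Kora}(69 − 2q_{Kora} − q_{Pike}) − 19q_{Kora}.
∂π/∂q_{Kora} = 50 − 4q_{Kora} − q_{Pike} = 0 ⇒ q_{Kora} = 12.5 − 0.25q_{Pike}.
The reaction-function slope is −0.25, so an 8-unit rise in q_{Pike} moves q_{Kora} by −0.25 × 8 = −2. Kora's best response falls — the actions are strategic substitutes.

-2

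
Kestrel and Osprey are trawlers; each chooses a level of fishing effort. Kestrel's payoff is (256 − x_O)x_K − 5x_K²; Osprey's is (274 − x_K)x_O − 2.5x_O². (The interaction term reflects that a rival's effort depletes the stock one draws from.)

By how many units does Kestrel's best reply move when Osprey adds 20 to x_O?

-2

Expanding Kestrel's payoff: 256x_K − x_Ox_K − 5x_K².
∂π/∂x_K = 256 − x_O − 10x_K = 0, so x_K = 25.6 − 0.1x_O.
The reaction-function slope is −0.1, so a 20-unit rise in x_O moves x_K by −0.1 × 20 = −2. Kestrel's best response falls — the actions are strategic substitutes.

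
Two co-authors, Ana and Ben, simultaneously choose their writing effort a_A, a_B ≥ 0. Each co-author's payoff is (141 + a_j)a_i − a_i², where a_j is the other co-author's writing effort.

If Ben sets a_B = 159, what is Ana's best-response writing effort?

150

Ana's payoff is (141 + a_B)a_A − a_A².
∂π/∂a_A = 141 + a_B − 2a_A = 0, so a_A = 70.5 + 0.5a_B.
At a_B = 159: a_A = 70.5 + 0.5·159 = 150.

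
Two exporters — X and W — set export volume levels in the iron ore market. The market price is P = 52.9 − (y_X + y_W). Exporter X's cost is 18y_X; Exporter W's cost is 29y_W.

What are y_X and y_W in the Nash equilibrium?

15.3, 4.3

Exporter X's profit: π = y_X(52.9 − (y_X + y_W)) − 18y_X.
∂π/∂y_X = 34.9 − 2y_X − y_W = 0, so y_X = 17.45 − 0.5y_W.
By the same steps for W: y_W = 11.95 − 0.5y_X.
Substituting the second reaction function into the first: y_X = 17.45 − 0.5(11.95 − 0.5y_X), which gives 0.75y_X = 11.475 ⇒ y_X = 15.3.
Then y_W = 11.95 − 0.5·15.3 = 4.3.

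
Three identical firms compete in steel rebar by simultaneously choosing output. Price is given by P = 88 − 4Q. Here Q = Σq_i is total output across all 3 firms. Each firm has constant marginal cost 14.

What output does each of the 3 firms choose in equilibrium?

4.625

A representative firm's profit is π_i = q_i(88 − 4Q) − 14q_i, with Q = q_i + Σ_{j≠i} q_j.
First-order condition: 74 − 8q_i − 4Σ_{j≠i} q_j = 0.
With identical firms, set every q_j = q: then 74 − 8q − 8q = 0, i.e. q = 74/16 = 4.625.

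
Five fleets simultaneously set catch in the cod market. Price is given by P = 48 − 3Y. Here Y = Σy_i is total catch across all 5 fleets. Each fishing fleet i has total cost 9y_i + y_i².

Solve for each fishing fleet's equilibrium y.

A representative fishing fleet's profit is π_i = y_i(48 − 3Y) − 9y_i − y_i², with Y = y_i + Σ_{j≠i} y_j.
First-order condition: 39 − 8y_i − 3Σ_{j≠i} y_j = 0.
Imposing symmetry (y_j = y for all j) turns Σ_{j≠i} y_j into 4y, so 39 = 20y and y = 1.95.

1.95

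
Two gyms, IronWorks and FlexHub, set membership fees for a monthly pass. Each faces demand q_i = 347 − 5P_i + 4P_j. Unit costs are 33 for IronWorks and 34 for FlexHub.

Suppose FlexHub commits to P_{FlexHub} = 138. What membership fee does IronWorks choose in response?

IronWorks's profit: π = (P_{IronWorks} − 33)(347 − 5P_{IronWorks} + 4P_{FlexHub}).
∂π/∂P_{IronWorks} = 512 − 10P_{IronWorks} + 4P_{FlexHub} = 0 ⇒ P_{IronWorks} = 51.2 + 0.4P_{FlexHub}.
At P_{FlexHub} = 138: P_{IronWorks} = 51.2 + 0.4·138 = 106.4.

106.4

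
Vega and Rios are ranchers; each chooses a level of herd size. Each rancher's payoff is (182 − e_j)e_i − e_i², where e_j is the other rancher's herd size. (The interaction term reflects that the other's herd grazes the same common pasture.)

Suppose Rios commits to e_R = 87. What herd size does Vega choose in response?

47.5

Vega's payoff is (182 − e_R)e_V − e_V².
∂π/∂e_V = 182 − e_R − 2e_V = 0, so e_V = 91 − 0.5e_R.
At e_R = 87: e_V = 91 − 0.5·87 = 47.5.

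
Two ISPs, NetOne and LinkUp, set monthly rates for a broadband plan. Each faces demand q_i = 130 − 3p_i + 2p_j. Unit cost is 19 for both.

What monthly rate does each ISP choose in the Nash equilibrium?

46.75

NetOne's profit: π = (p_{NetOne} − 19)(130 − 3p_{NetOne} + 2p_{LinkUp}).
∂π/∂p_{NetOne} = 187 − 6p_{NetOne} + 2p_{LinkUp} = 0 ⇒ p_{NetOne} = 187/6 + (1/3)p_{LinkUp}.
By symmetry p_{LinkUp} = p_{NetOne}; substituting into the reaction function, (2/3)p_{NetOne} = 187/6 and p_{NetOne} = 46.75.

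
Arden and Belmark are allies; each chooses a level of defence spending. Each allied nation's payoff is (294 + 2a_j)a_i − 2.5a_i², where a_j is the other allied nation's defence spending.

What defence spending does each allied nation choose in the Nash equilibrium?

Arden's payoff is (294 + 2a_B)a_A − 2.5a_A².
∂π/∂a_A = 294 + 2a_B − 5a_A = 0, so a_A = 58.8 + 0.4a_B.
The game is symmetric, so in equilibrium a_B = a_A: the reaction function gives 0.6a_A = 58.8, hence a_A = 98.

98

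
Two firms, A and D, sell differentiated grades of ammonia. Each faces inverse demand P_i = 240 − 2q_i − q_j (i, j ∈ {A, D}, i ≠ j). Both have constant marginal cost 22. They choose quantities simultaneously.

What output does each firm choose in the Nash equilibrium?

Firm A's profit: π = q_A(240 − 2q_A − q_D) − 22q_A.
∂π/∂q_A = 218 − 4q_A − q_D = 0 ⇒ q_A = 54.5 − 0.25q_D.
Setting q_A = q_D in the reaction function: q_A = 54.5 − 0.25q_A, so q_A = 54.5 / 1.25 = 43.6.

43.6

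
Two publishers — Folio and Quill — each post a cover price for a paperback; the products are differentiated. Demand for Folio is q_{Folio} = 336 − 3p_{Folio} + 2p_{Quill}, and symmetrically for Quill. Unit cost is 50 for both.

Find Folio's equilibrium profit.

Folio's profit: π = (p_{Folio} − 50)(336 − 3p_{Folio} + 2p_{Quill}).
∂π/∂p_{Folio} = 486 − 6p_{Folio} + 2p_{Quill} = 0 ⇒ p_{Folio} = 81 + (1/3)p_{Quill}.
By symmetry p_{Quill} = p_{Folio}; substituting into the reaction function, (2/3)p_{Folio} = 81 and p_{Folio} = 121.5.
q_{Folio} = 336 − 3·121.5 + 2·121.5 = 214.5.
Profit = (121.5 − 50)·214.5 = 15336.75.

15336.75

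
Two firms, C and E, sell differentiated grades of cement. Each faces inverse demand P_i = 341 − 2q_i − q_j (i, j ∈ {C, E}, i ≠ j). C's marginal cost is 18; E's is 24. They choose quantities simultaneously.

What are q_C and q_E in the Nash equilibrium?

Firm C's profit: π = q_C(341 − 2q_C − q_E) − 18q_C.
∂π/∂q_C = 323 − 4q_C − q_E = 0 ⇒ q_C = 80.75 − 0.25q_E.
Similarly q_E = 79.25 − 0.25q_C.
Substituting the second reaction function into the first: q_C = 80.75 − 0.25(79.25 − 0.25q_C), which gives 0.9375q_C = 60.9375 ⇒ q_C = 65.
Then q_E = 79.25 − 0.25·65 = 63.

65, 63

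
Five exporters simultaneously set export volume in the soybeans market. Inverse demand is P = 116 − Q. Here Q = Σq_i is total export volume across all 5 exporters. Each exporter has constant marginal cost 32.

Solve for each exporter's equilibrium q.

A representative exporter's profit is π_i = q_i(116 − Q) − 32q_i, with Q = q_i + Σ_{j≠i} q_j.
First-order condition: 84 − 2q_i − Σ_{j≠i} q_j = 0.
Imposing symmetry (q_j = q for all j) turns Σ_{j≠i} q_j into 4q, so 84 = 6q and q = 14.

14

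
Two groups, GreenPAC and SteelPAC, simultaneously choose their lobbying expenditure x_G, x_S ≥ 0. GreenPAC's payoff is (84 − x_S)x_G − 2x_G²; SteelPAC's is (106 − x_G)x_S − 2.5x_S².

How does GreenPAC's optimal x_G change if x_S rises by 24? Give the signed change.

Expanding GreenPAC's payoff: 84x_G − x_Sx_G − 2x_G².
∂π/∂x_G = 84 − x_S − 4x_G = 0, so x_G = 21 − 0.25x_S.
The reaction-function slope is −0.25, so a 24-unit rise in x_S moves x_G by −0.25 × 24 = −6. GreenPAC's best response falls — the actions are strategic substitutes.

-6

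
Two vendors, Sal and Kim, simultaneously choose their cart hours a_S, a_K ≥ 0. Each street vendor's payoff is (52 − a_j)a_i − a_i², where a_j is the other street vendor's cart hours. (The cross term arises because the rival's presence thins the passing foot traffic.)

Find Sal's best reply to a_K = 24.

14

Sal's payoff is (52 − a_K)a_S − a_S².
∂π/∂a_S = 52 − a_K − 2a_S = 0, so a_S = 26 − 0.5a_K.
At a_K = 24: a_S = 26 − 0.5·24 = 14.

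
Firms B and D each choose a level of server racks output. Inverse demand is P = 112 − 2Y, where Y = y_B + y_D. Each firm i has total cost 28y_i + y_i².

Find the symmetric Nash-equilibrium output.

10.5

Firm B's profit: π = y_B(112 − 2(y_B + y_D)) − 28y_B − y_B².
∂π/∂y_B = 84 − 6y_B − 2y_D = 0, so y_B = 14 − (1/3)y_D.
Setting y_B = y_D in the reaction function: y_B = 14 − (1/3)y_B, so y_B = 14 / (4/3) = 10.5.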